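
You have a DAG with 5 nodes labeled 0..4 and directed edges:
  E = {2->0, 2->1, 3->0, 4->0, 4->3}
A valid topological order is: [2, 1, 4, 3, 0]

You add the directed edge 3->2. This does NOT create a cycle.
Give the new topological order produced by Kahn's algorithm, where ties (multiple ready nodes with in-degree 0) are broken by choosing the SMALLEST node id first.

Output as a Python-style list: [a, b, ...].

Old toposort: [2, 1, 4, 3, 0]
Added edge: 3->2
Position of 3 (3) > position of 2 (0). Must reorder: 3 must now come before 2.
Run Kahn's algorithm (break ties by smallest node id):
  initial in-degrees: [3, 1, 1, 1, 0]
  ready (indeg=0): [4]
  pop 4: indeg[0]->2; indeg[3]->0 | ready=[3] | order so far=[4]
  pop 3: indeg[0]->1; indeg[2]->0 | ready=[2] | order so far=[4, 3]
  pop 2: indeg[0]->0; indeg[1]->0 | ready=[0, 1] | order so far=[4, 3, 2]
  pop 0: no out-edges | ready=[1] | order so far=[4, 3, 2, 0]
  pop 1: no out-edges | ready=[] | order so far=[4, 3, 2, 0, 1]
  Result: [4, 3, 2, 0, 1]

Answer: [4, 3, 2, 0, 1]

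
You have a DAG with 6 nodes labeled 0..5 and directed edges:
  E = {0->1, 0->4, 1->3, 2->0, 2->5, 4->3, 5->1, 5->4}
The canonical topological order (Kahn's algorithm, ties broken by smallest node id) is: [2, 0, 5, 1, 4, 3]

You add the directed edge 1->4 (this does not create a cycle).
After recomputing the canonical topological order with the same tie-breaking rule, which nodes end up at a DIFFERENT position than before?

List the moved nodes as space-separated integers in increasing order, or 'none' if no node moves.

Answer: none

Derivation:
Old toposort: [2, 0, 5, 1, 4, 3]
Added edge 1->4
Recompute Kahn (smallest-id tiebreak):
  initial in-degrees: [1, 2, 0, 2, 3, 1]
  ready (indeg=0): [2]
  pop 2: indeg[0]->0; indeg[5]->0 | ready=[0, 5] | order so far=[2]
  pop 0: indeg[1]->1; indeg[4]->2 | ready=[5] | order so far=[2, 0]
  pop 5: indeg[1]->0; indeg[4]->1 | ready=[1] | order so far=[2, 0, 5]
  pop 1: indeg[3]->1; indeg[4]->0 | ready=[4] | order so far=[2, 0, 5, 1]
  pop 4: indeg[3]->0 | ready=[3] | order so far=[2, 0, 5, 1, 4]
  pop 3: no out-edges | ready=[] | order so far=[2, 0, 5, 1, 4, 3]
New canonical toposort: [2, 0, 5, 1, 4, 3]
Compare positions:
  Node 0: index 1 -> 1 (same)
  Node 1: index 3 -> 3 (same)
  Node 2: index 0 -> 0 (same)
  Node 3: index 5 -> 5 (same)
  Node 4: index 4 -> 4 (same)
  Node 5: index 2 -> 2 (same)
Nodes that changed position: none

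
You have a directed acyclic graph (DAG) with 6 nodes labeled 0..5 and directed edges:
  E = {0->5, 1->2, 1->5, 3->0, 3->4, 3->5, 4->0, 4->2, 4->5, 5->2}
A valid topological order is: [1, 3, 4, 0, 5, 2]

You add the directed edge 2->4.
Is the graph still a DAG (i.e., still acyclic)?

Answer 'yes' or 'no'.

Given toposort: [1, 3, 4, 0, 5, 2]
Position of 2: index 5; position of 4: index 2
New edge 2->4: backward (u after v in old order)
Backward edge: old toposort is now invalid. Check if this creates a cycle.
Does 4 already reach 2? Reachable from 4: [0, 2, 4, 5]. YES -> cycle!
Still a DAG? no

Answer: no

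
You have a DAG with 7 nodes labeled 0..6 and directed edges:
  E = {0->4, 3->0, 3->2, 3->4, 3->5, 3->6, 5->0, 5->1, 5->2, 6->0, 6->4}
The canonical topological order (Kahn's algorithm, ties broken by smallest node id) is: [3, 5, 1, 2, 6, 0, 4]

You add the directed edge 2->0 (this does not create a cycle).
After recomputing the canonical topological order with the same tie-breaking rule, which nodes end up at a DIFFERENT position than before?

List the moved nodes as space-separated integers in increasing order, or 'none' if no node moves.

Answer: none

Derivation:
Old toposort: [3, 5, 1, 2, 6, 0, 4]
Added edge 2->0
Recompute Kahn (smallest-id tiebreak):
  initial in-degrees: [4, 1, 2, 0, 3, 1, 1]
  ready (indeg=0): [3]
  pop 3: indeg[0]->3; indeg[2]->1; indeg[4]->2; indeg[5]->0; indeg[6]->0 | ready=[5, 6] | order so far=[3]
  pop 5: indeg[0]->2; indeg[1]->0; indeg[2]->0 | ready=[1, 2, 6] | order so far=[3, 5]
  pop 1: no out-edges | ready=[2, 6] | order so far=[3, 5, 1]
  pop 2: indeg[0]->1 | ready=[6] | order so far=[3, 5, 1, 2]
  pop 6: indeg[0]->0; indeg[4]->1 | ready=[0] | order so far=[3, 5, 1, 2, 6]
  pop 0: indeg[4]->0 | ready=[4] | order so far=[3, 5, 1, 2, 6, 0]
  pop 4: no out-edges | ready=[] | order so far=[3, 5, 1, 2, 6, 0, 4]
New canonical toposort: [3, 5, 1, 2, 6, 0, 4]
Compare positions:
  Node 0: index 5 -> 5 (same)
  Node 1: index 2 -> 2 (same)
  Node 2: index 3 -> 3 (same)
  Node 3: index 0 -> 0 (same)
  Node 4: index 6 -> 6 (same)
  Node 5: index 1 -> 1 (same)
  Node 6: index 4 -> 4 (same)
Nodes that changed position: none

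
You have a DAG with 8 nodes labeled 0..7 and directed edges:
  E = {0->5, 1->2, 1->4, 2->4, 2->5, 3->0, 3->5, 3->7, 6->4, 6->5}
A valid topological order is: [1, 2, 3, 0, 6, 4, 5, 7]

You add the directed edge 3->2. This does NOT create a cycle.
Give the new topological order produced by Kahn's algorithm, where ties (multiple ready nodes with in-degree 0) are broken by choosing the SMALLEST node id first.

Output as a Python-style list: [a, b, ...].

Answer: [1, 3, 0, 2, 6, 4, 5, 7]

Derivation:
Old toposort: [1, 2, 3, 0, 6, 4, 5, 7]
Added edge: 3->2
Position of 3 (2) > position of 2 (1). Must reorder: 3 must now come before 2.
Run Kahn's algorithm (break ties by smallest node id):
  initial in-degrees: [1, 0, 2, 0, 3, 4, 0, 1]
  ready (indeg=0): [1, 3, 6]
  pop 1: indeg[2]->1; indeg[4]->2 | ready=[3, 6] | order so far=[1]
  pop 3: indeg[0]->0; indeg[2]->0; indeg[5]->3; indeg[7]->0 | ready=[0, 2, 6, 7] | order so far=[1, 3]
  pop 0: indeg[5]->2 | ready=[2, 6, 7] | order so far=[1, 3, 0]
  pop 2: indeg[4]->1; indeg[5]->1 | ready=[6, 7] | order so far=[1, 3, 0, 2]
  pop 6: indeg[4]->0; indeg[5]->0 | ready=[4, 5, 7] | order so far=[1, 3, 0, 2, 6]
  pop 4: no out-edges | ready=[5, 7] | order so far=[1, 3, 0, 2, 6, 4]
  pop 5: no out-edges | ready=[7] | order so far=[1, 3, 0, 2, 6, 4, 5]
  pop 7: no out-edges | ready=[] | order so far=[1, 3, 0, 2, 6, 4, 5, 7]
  Result: [1, 3, 0, 2, 6, 4, 5, 7]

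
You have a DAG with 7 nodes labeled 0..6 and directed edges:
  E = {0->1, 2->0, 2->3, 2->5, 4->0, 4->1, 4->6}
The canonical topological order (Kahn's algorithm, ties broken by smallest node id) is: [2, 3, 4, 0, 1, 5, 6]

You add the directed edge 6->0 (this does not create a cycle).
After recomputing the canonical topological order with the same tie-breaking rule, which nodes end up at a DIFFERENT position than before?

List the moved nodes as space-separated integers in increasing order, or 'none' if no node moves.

Old toposort: [2, 3, 4, 0, 1, 5, 6]
Added edge 6->0
Recompute Kahn (smallest-id tiebreak):
  initial in-degrees: [3, 2, 0, 1, 0, 1, 1]
  ready (indeg=0): [2, 4]
  pop 2: indeg[0]->2; indeg[3]->0; indeg[5]->0 | ready=[3, 4, 5] | order so far=[2]
  pop 3: no out-edges | ready=[4, 5] | order so far=[2, 3]
  pop 4: indeg[0]->1; indeg[1]->1; indeg[6]->0 | ready=[5, 6] | order so far=[2, 3, 4]
  pop 5: no out-edges | ready=[6] | order so far=[2, 3, 4, 5]
  pop 6: indeg[0]->0 | ready=[0] | order so far=[2, 3, 4, 5, 6]
  pop 0: indeg[1]->0 | ready=[1] | order so far=[2, 3, 4, 5, 6, 0]
  pop 1: no out-edges | ready=[] | order so far=[2, 3, 4, 5, 6, 0, 1]
New canonical toposort: [2, 3, 4, 5, 6, 0, 1]
Compare positions:
  Node 0: index 3 -> 5 (moved)
  Node 1: index 4 -> 6 (moved)
  Node 2: index 0 -> 0 (same)
  Node 3: index 1 -> 1 (same)
  Node 4: index 2 -> 2 (same)
  Node 5: index 5 -> 3 (moved)
  Node 6: index 6 -> 4 (moved)
Nodes that changed position: 0 1 5 6

Answer: 0 1 5 6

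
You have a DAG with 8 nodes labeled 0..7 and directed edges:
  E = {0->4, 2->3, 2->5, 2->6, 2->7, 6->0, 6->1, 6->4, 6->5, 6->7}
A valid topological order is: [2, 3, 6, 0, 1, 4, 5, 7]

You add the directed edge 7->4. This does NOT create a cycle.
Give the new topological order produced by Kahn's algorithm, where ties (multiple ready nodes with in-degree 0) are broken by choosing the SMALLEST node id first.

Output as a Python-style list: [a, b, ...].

Old toposort: [2, 3, 6, 0, 1, 4, 5, 7]
Added edge: 7->4
Position of 7 (7) > position of 4 (5). Must reorder: 7 must now come before 4.
Run Kahn's algorithm (break ties by smallest node id):
  initial in-degrees: [1, 1, 0, 1, 3, 2, 1, 2]
  ready (indeg=0): [2]
  pop 2: indeg[3]->0; indeg[5]->1; indeg[6]->0; indeg[7]->1 | ready=[3, 6] | order so far=[2]
  pop 3: no out-edges | ready=[6] | order so far=[2, 3]
  pop 6: indeg[0]->0; indeg[1]->0; indeg[4]->2; indeg[5]->0; indeg[7]->0 | ready=[0, 1, 5, 7] | order so far=[2, 3, 6]
  pop 0: indeg[4]->1 | ready=[1, 5, 7] | order so far=[2, 3, 6, 0]
  pop 1: no out-edges | ready=[5, 7] | order so far=[2, 3, 6, 0, 1]
  pop 5: no out-edges | ready=[7] | order so far=[2, 3, 6, 0, 1, 5]
  pop 7: indeg[4]->0 | ready=[4] | order so far=[2, 3, 6, 0, 1, 5, 7]
  pop 4: no out-edges | ready=[] | order so far=[2, 3, 6, 0, 1, 5, 7, 4]
  Result: [2, 3, 6, 0, 1, 5, 7, 4]

Answer: [2, 3, 6, 0, 1, 5, 7, 4]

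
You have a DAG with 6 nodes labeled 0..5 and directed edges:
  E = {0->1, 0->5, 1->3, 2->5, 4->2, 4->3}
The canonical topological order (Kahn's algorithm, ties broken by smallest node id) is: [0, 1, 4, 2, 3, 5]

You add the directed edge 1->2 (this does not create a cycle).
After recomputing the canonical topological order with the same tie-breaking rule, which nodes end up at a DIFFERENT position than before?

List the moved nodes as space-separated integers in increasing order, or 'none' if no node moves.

Old toposort: [0, 1, 4, 2, 3, 5]
Added edge 1->2
Recompute Kahn (smallest-id tiebreak):
  initial in-degrees: [0, 1, 2, 2, 0, 2]
  ready (indeg=0): [0, 4]
  pop 0: indeg[1]->0; indeg[5]->1 | ready=[1, 4] | order so far=[0]
  pop 1: indeg[2]->1; indeg[3]->1 | ready=[4] | order so far=[0, 1]
  pop 4: indeg[2]->0; indeg[3]->0 | ready=[2, 3] | order so far=[0, 1, 4]
  pop 2: indeg[5]->0 | ready=[3, 5] | order so far=[0, 1, 4, 2]
  pop 3: no out-edges | ready=[5] | order so far=[0, 1, 4, 2, 3]
  pop 5: no out-edges | ready=[] | order so far=[0, 1, 4, 2, 3, 5]
New canonical toposort: [0, 1, 4, 2, 3, 5]
Compare positions:
  Node 0: index 0 -> 0 (same)
  Node 1: index 1 -> 1 (same)
  Node 2: index 3 -> 3 (same)
  Node 3: index 4 -> 4 (same)
  Node 4: index 2 -> 2 (same)
  Node 5: index 5 -> 5 (same)
Nodes that changed position: none

Answer: none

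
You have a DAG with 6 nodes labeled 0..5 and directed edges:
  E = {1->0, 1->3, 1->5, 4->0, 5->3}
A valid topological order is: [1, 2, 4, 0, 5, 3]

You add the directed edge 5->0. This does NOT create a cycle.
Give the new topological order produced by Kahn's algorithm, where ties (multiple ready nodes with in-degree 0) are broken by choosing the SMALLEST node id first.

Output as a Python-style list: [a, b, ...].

Old toposort: [1, 2, 4, 0, 5, 3]
Added edge: 5->0
Position of 5 (4) > position of 0 (3). Must reorder: 5 must now come before 0.
Run Kahn's algorithm (break ties by smallest node id):
  initial in-degrees: [3, 0, 0, 2, 0, 1]
  ready (indeg=0): [1, 2, 4]
  pop 1: indeg[0]->2; indeg[3]->1; indeg[5]->0 | ready=[2, 4, 5] | order so far=[1]
  pop 2: no out-edges | ready=[4, 5] | order so far=[1, 2]
  pop 4: indeg[0]->1 | ready=[5] | order so far=[1, 2, 4]
  pop 5: indeg[0]->0; indeg[3]->0 | ready=[0, 3] | order so far=[1, 2, 4, 5]
  pop 0: no out-edges | ready=[3] | order so far=[1, 2, 4, 5, 0]
  pop 3: no out-edges | ready=[] | order so far=[1, 2, 4, 5, 0, 3]
  Result: [1, 2, 4, 5, 0, 3]

Answer: [1, 2, 4, 5, 0, 3]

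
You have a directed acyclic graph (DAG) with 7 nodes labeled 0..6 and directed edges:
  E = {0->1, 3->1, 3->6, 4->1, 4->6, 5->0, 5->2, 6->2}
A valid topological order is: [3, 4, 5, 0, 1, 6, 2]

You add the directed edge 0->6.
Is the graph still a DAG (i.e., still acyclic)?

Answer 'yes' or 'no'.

Answer: yes

Derivation:
Given toposort: [3, 4, 5, 0, 1, 6, 2]
Position of 0: index 3; position of 6: index 5
New edge 0->6: forward
Forward edge: respects the existing order. Still a DAG, same toposort still valid.
Still a DAG? yes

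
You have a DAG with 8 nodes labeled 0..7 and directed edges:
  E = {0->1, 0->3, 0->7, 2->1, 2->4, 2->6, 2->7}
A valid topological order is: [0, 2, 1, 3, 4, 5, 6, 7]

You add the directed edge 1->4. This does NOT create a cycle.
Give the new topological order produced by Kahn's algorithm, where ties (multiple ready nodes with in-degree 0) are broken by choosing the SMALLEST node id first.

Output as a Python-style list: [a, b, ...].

Answer: [0, 2, 1, 3, 4, 5, 6, 7]

Derivation:
Old toposort: [0, 2, 1, 3, 4, 5, 6, 7]
Added edge: 1->4
Position of 1 (2) < position of 4 (4). Old order still valid.
Run Kahn's algorithm (break ties by smallest node id):
  initial in-degrees: [0, 2, 0, 1, 2, 0, 1, 2]
  ready (indeg=0): [0, 2, 5]
  pop 0: indeg[1]->1; indeg[3]->0; indeg[7]->1 | ready=[2, 3, 5] | order so far=[0]
  pop 2: indeg[1]->0; indeg[4]->1; indeg[6]->0; indeg[7]->0 | ready=[1, 3, 5, 6, 7] | order so far=[0, 2]
  pop 1: indeg[4]->0 | ready=[3, 4, 5, 6, 7] | order so far=[0, 2, 1]
  pop 3: no out-edges | ready=[4, 5, 6, 7] | order so far=[0, 2, 1, 3]
  pop 4: no out-edges | ready=[5, 6, 7] | order so far=[0, 2, 1, 3, 4]
  pop 5: no out-edges | ready=[6, 7] | order so far=[0, 2, 1, 3, 4, 5]
  pop 6: no out-edges | ready=[7] | order so far=[0, 2, 1, 3, 4, 5, 6]
  pop 7: no out-edges | ready=[] | order so far=[0, 2, 1, 3, 4, 5, 6, 7]
  Result: [0, 2, 1, 3, 4, 5, 6, 7]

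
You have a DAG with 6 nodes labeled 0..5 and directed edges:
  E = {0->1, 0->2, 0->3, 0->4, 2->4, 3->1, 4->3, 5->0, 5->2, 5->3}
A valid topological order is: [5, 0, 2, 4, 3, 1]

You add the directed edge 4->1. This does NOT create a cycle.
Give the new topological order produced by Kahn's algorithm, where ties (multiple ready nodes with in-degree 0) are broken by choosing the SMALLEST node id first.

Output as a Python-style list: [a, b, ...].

Answer: [5, 0, 2, 4, 3, 1]

Derivation:
Old toposort: [5, 0, 2, 4, 3, 1]
Added edge: 4->1
Position of 4 (3) < position of 1 (5). Old order still valid.
Run Kahn's algorithm (break ties by smallest node id):
  initial in-degrees: [1, 3, 2, 3, 2, 0]
  ready (indeg=0): [5]
  pop 5: indeg[0]->0; indeg[2]->1; indeg[3]->2 | ready=[0] | order so far=[5]
  pop 0: indeg[1]->2; indeg[2]->0; indeg[3]->1; indeg[4]->1 | ready=[2] | order so far=[5, 0]
  pop 2: indeg[4]->0 | ready=[4] | order so far=[5, 0, 2]
  pop 4: indeg[1]->1; indeg[3]->0 | ready=[3] | order so far=[5, 0, 2, 4]
  pop 3: indeg[1]->0 | ready=[1] | order so far=[5, 0, 2, 4, 3]
  pop 1: no out-edges | ready=[] | order so far=[5, 0, 2, 4, 3, 1]
  Result: [5, 0, 2, 4, 3, 1]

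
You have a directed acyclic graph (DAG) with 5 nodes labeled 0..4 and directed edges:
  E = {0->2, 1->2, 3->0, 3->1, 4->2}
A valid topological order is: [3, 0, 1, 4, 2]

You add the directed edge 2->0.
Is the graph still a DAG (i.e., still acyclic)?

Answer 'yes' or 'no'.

Answer: no

Derivation:
Given toposort: [3, 0, 1, 4, 2]
Position of 2: index 4; position of 0: index 1
New edge 2->0: backward (u after v in old order)
Backward edge: old toposort is now invalid. Check if this creates a cycle.
Does 0 already reach 2? Reachable from 0: [0, 2]. YES -> cycle!
Still a DAG? no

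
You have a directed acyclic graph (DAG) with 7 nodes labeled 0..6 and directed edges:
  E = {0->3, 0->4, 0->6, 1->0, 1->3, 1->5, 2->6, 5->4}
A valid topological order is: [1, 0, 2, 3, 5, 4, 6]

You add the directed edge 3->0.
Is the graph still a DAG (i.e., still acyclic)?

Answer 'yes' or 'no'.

Answer: no

Derivation:
Given toposort: [1, 0, 2, 3, 5, 4, 6]
Position of 3: index 3; position of 0: index 1
New edge 3->0: backward (u after v in old order)
Backward edge: old toposort is now invalid. Check if this creates a cycle.
Does 0 already reach 3? Reachable from 0: [0, 3, 4, 6]. YES -> cycle!
Still a DAG? no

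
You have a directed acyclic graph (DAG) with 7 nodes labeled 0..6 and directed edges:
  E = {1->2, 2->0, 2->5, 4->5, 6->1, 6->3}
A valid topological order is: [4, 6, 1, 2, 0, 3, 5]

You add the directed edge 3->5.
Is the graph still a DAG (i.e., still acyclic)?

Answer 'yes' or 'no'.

Answer: yes

Derivation:
Given toposort: [4, 6, 1, 2, 0, 3, 5]
Position of 3: index 5; position of 5: index 6
New edge 3->5: forward
Forward edge: respects the existing order. Still a DAG, same toposort still valid.
Still a DAG? yes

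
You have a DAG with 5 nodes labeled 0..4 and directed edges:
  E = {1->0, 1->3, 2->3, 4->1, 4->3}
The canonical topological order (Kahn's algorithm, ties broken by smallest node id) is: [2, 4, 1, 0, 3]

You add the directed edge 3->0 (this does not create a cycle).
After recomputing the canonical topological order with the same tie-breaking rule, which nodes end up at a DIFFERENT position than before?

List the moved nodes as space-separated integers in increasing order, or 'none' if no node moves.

Old toposort: [2, 4, 1, 0, 3]
Added edge 3->0
Recompute Kahn (smallest-id tiebreak):
  initial in-degrees: [2, 1, 0, 3, 0]
  ready (indeg=0): [2, 4]
  pop 2: indeg[3]->2 | ready=[4] | order so far=[2]
  pop 4: indeg[1]->0; indeg[3]->1 | ready=[1] | order so far=[2, 4]
  pop 1: indeg[0]->1; indeg[3]->0 | ready=[3] | order so far=[2, 4, 1]
  pop 3: indeg[0]->0 | ready=[0] | order so far=[2, 4, 1, 3]
  pop 0: no out-edges | ready=[] | order so far=[2, 4, 1, 3, 0]
New canonical toposort: [2, 4, 1, 3, 0]
Compare positions:
  Node 0: index 3 -> 4 (moved)
  Node 1: index 2 -> 2 (same)
  Node 2: index 0 -> 0 (same)
  Node 3: index 4 -> 3 (moved)
  Node 4: index 1 -> 1 (same)
Nodes that changed position: 0 3

Answer: 0 3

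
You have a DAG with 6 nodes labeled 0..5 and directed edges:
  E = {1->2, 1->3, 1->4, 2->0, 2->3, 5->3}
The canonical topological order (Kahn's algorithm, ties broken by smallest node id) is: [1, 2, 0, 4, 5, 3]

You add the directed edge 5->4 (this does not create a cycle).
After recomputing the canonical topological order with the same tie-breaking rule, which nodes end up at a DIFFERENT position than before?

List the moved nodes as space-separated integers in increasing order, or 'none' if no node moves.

Answer: 3 4 5

Derivation:
Old toposort: [1, 2, 0, 4, 5, 3]
Added edge 5->4
Recompute Kahn (smallest-id tiebreak):
  initial in-degrees: [1, 0, 1, 3, 2, 0]
  ready (indeg=0): [1, 5]
  pop 1: indeg[2]->0; indeg[3]->2; indeg[4]->1 | ready=[2, 5] | order so far=[1]
  pop 2: indeg[0]->0; indeg[3]->1 | ready=[0, 5] | order so far=[1, 2]
  pop 0: no out-edges | ready=[5] | order so far=[1, 2, 0]
  pop 5: indeg[3]->0; indeg[4]->0 | ready=[3, 4] | order so far=[1, 2, 0, 5]
  pop 3: no out-edges | ready=[4] | order so far=[1, 2, 0, 5, 3]
  pop 4: no out-edges | ready=[] | order so far=[1, 2, 0, 5, 3, 4]
New canonical toposort: [1, 2, 0, 5, 3, 4]
Compare positions:
  Node 0: index 2 -> 2 (same)
  Node 1: index 0 -> 0 (same)
  Node 2: index 1 -> 1 (same)
  Node 3: index 5 -> 4 (moved)
  Node 4: index 3 -> 5 (moved)
  Node 5: index 4 -> 3 (moved)
Nodes that changed position: 3 4 5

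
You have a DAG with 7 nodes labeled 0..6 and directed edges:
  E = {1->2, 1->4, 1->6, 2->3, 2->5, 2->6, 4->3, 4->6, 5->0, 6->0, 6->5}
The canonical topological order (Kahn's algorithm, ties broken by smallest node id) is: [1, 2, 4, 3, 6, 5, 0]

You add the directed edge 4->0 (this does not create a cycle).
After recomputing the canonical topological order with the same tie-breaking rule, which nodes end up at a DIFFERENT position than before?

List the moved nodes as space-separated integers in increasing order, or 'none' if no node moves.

Old toposort: [1, 2, 4, 3, 6, 5, 0]
Added edge 4->0
Recompute Kahn (smallest-id tiebreak):
  initial in-degrees: [3, 0, 1, 2, 1, 2, 3]
  ready (indeg=0): [1]
  pop 1: indeg[2]->0; indeg[4]->0; indeg[6]->2 | ready=[2, 4] | order so far=[1]
  pop 2: indeg[3]->1; indeg[5]->1; indeg[6]->1 | ready=[4] | order so far=[1, 2]
  pop 4: indeg[0]->2; indeg[3]->0; indeg[6]->0 | ready=[3, 6] | order so far=[1, 2, 4]
  pop 3: no out-edges | ready=[6] | order so far=[1, 2, 4, 3]
  pop 6: indeg[0]->1; indeg[5]->0 | ready=[5] | order so far=[1, 2, 4, 3, 6]
  pop 5: indeg[0]->0 | ready=[0] | order so far=[1, 2, 4, 3, 6, 5]
  pop 0: no out-edges | ready=[] | order so far=[1, 2, 4, 3, 6, 5, 0]
New canonical toposort: [1, 2, 4, 3, 6, 5, 0]
Compare positions:
  Node 0: index 6 -> 6 (same)
  Node 1: index 0 -> 0 (same)
  Node 2: index 1 -> 1 (same)
  Node 3: index 3 -> 3 (same)
  Node 4: index 2 -> 2 (same)
  Node 5: index 5 -> 5 (same)
  Node 6: index 4 -> 4 (same)
Nodes that changed position: none

Answer: none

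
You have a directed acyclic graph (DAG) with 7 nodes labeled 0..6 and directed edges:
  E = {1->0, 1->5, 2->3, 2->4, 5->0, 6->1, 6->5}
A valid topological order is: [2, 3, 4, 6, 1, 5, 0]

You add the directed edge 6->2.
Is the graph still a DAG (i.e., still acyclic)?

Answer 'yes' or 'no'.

Answer: yes

Derivation:
Given toposort: [2, 3, 4, 6, 1, 5, 0]
Position of 6: index 3; position of 2: index 0
New edge 6->2: backward (u after v in old order)
Backward edge: old toposort is now invalid. Check if this creates a cycle.
Does 2 already reach 6? Reachable from 2: [2, 3, 4]. NO -> still a DAG (reorder needed).
Still a DAG? yes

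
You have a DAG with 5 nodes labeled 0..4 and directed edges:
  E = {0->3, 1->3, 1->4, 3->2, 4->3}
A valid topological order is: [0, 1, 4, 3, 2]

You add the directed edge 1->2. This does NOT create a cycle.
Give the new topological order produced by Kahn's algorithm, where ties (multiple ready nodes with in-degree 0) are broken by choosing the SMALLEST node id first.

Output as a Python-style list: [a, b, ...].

Answer: [0, 1, 4, 3, 2]

Derivation:
Old toposort: [0, 1, 4, 3, 2]
Added edge: 1->2
Position of 1 (1) < position of 2 (4). Old order still valid.
Run Kahn's algorithm (break ties by smallest node id):
  initial in-degrees: [0, 0, 2, 3, 1]
  ready (indeg=0): [0, 1]
  pop 0: indeg[3]->2 | ready=[1] | order so far=[0]
  pop 1: indeg[2]->1; indeg[3]->1; indeg[4]->0 | ready=[4] | order so far=[0, 1]
  pop 4: indeg[3]->0 | ready=[3] | order so far=[0, 1, 4]
  pop 3: indeg[2]->0 | ready=[2] | order so far=[0, 1, 4, 3]
  pop 2: no out-edges | ready=[] | order so far=[0, 1, 4, 3, 2]
  Result: [0, 1, 4, 3, 2]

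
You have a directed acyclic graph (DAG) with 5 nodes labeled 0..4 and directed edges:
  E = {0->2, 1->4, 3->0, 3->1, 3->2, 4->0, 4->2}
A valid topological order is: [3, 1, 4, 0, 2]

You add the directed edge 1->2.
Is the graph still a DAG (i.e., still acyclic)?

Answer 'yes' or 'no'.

Answer: yes

Derivation:
Given toposort: [3, 1, 4, 0, 2]
Position of 1: index 1; position of 2: index 4
New edge 1->2: forward
Forward edge: respects the existing order. Still a DAG, same toposort still valid.
Still a DAG? yes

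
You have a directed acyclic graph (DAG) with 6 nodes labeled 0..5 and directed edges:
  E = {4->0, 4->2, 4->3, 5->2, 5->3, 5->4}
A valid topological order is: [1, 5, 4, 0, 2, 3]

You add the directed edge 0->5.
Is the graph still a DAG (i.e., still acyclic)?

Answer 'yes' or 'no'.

Given toposort: [1, 5, 4, 0, 2, 3]
Position of 0: index 3; position of 5: index 1
New edge 0->5: backward (u after v in old order)
Backward edge: old toposort is now invalid. Check if this creates a cycle.
Does 5 already reach 0? Reachable from 5: [0, 2, 3, 4, 5]. YES -> cycle!
Still a DAG? no

Answer: no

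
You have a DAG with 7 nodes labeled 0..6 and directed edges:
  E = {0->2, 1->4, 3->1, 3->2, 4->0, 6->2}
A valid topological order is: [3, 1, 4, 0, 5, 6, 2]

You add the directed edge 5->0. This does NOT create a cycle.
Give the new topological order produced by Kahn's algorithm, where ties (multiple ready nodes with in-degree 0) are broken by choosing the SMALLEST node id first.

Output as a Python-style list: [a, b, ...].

Old toposort: [3, 1, 4, 0, 5, 6, 2]
Added edge: 5->0
Position of 5 (4) > position of 0 (3). Must reorder: 5 must now come before 0.
Run Kahn's algorithm (break ties by smallest node id):
  initial in-degrees: [2, 1, 3, 0, 1, 0, 0]
  ready (indeg=0): [3, 5, 6]
  pop 3: indeg[1]->0; indeg[2]->2 | ready=[1, 5, 6] | order so far=[3]
  pop 1: indeg[4]->0 | ready=[4, 5, 6] | order so far=[3, 1]
  pop 4: indeg[0]->1 | ready=[5, 6] | order so far=[3, 1, 4]
  pop 5: indeg[0]->0 | ready=[0, 6] | order so far=[3, 1, 4, 5]
  pop 0: indeg[2]->1 | ready=[6] | order so far=[3, 1, 4, 5, 0]
  pop 6: indeg[2]->0 | ready=[2] | order so far=[3, 1, 4, 5, 0, 6]
  pop 2: no out-edges | ready=[] | order so far=[3, 1, 4, 5, 0, 6, 2]
  Result: [3, 1, 4, 5, 0, 6, 2]

Answer: [3, 1, 4, 5, 0, 6, 2]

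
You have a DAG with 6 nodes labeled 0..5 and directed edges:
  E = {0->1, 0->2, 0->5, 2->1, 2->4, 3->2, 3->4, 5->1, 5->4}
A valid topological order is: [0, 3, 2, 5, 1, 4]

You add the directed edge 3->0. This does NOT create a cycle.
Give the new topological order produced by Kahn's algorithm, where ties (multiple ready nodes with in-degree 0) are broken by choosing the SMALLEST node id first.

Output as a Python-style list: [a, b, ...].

Old toposort: [0, 3, 2, 5, 1, 4]
Added edge: 3->0
Position of 3 (1) > position of 0 (0). Must reorder: 3 must now come before 0.
Run Kahn's algorithm (break ties by smallest node id):
  initial in-degrees: [1, 3, 2, 0, 3, 1]
  ready (indeg=0): [3]
  pop 3: indeg[0]->0; indeg[2]->1; indeg[4]->2 | ready=[0] | order so far=[3]
  pop 0: indeg[1]->2; indeg[2]->0; indeg[5]->0 | ready=[2, 5] | order so far=[3, 0]
  pop 2: indeg[1]->1; indeg[4]->1 | ready=[5] | order so far=[3, 0, 2]
  pop 5: indeg[1]->0; indeg[4]->0 | ready=[1, 4] | order so far=[3, 0, 2, 5]
  pop 1: no out-edges | ready=[4] | order so far=[3, 0, 2, 5, 1]
  pop 4: no out-edges | ready=[] | order so far=[3, 0, 2, 5, 1, 4]
  Result: [3, 0, 2, 5, 1, 4]

Answer: [3, 0, 2, 5, 1, 4]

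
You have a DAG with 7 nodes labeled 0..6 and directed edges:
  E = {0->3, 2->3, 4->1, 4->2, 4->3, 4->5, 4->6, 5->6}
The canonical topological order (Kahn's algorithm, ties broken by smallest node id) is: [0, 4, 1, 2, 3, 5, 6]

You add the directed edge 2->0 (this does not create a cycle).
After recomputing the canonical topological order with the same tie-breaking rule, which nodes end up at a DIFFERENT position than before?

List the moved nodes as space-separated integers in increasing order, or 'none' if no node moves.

Answer: 0 1 2 4

Derivation:
Old toposort: [0, 4, 1, 2, 3, 5, 6]
Added edge 2->0
Recompute Kahn (smallest-id tiebreak):
  initial in-degrees: [1, 1, 1, 3, 0, 1, 2]
  ready (indeg=0): [4]
  pop 4: indeg[1]->0; indeg[2]->0; indeg[3]->2; indeg[5]->0; indeg[6]->1 | ready=[1, 2, 5] | order so far=[4]
  pop 1: no out-edges | ready=[2, 5] | order so far=[4, 1]
  pop 2: indeg[0]->0; indeg[3]->1 | ready=[0, 5] | order so far=[4, 1, 2]
  pop 0: indeg[3]->0 | ready=[3, 5] | order so far=[4, 1, 2, 0]
  pop 3: no out-edges | ready=[5] | order so far=[4, 1, 2, 0, 3]
  pop 5: indeg[6]->0 | ready=[6] | order so far=[4, 1, 2, 0, 3, 5]
  pop 6: no out-edges | ready=[] | order so far=[4, 1, 2, 0, 3, 5, 6]
New canonical toposort: [4, 1, 2, 0, 3, 5, 6]
Compare positions:
  Node 0: index 0 -> 3 (moved)
  Node 1: index 2 -> 1 (moved)
  Node 2: index 3 -> 2 (moved)
  Node 3: index 4 -> 4 (same)
  Node 4: index 1 -> 0 (moved)
  Node 5: index 5 -> 5 (same)
  Node 6: index 6 -> 6 (same)
Nodes that changed position: 0 1 2 4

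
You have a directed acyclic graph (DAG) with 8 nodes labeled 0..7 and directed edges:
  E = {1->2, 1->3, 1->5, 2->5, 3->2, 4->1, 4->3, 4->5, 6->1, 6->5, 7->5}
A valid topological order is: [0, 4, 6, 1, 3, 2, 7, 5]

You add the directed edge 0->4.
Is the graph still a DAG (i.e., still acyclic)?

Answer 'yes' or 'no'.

Answer: yes

Derivation:
Given toposort: [0, 4, 6, 1, 3, 2, 7, 5]
Position of 0: index 0; position of 4: index 1
New edge 0->4: forward
Forward edge: respects the existing order. Still a DAG, same toposort still valid.
Still a DAG? yes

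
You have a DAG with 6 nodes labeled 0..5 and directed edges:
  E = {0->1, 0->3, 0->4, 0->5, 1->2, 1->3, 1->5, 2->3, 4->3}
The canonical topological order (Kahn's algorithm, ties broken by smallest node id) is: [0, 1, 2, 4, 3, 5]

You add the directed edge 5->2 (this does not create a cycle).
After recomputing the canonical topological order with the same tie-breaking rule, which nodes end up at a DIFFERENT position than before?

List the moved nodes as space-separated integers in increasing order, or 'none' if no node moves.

Answer: 2 3 4 5

Derivation:
Old toposort: [0, 1, 2, 4, 3, 5]
Added edge 5->2
Recompute Kahn (smallest-id tiebreak):
  initial in-degrees: [0, 1, 2, 4, 1, 2]
  ready (indeg=0): [0]
  pop 0: indeg[1]->0; indeg[3]->3; indeg[4]->0; indeg[5]->1 | ready=[1, 4] | order so far=[0]
  pop 1: indeg[2]->1; indeg[3]->2; indeg[5]->0 | ready=[4, 5] | order so far=[0, 1]
  pop 4: indeg[3]->1 | ready=[5] | order so far=[0, 1, 4]
  pop 5: indeg[2]->0 | ready=[2] | order so far=[0, 1, 4, 5]
  pop 2: indeg[3]->0 | ready=[3] | order so far=[0, 1, 4, 5, 2]
  pop 3: no out-edges | ready=[] | order so far=[0, 1, 4, 5, 2, 3]
New canonical toposort: [0, 1, 4, 5, 2, 3]
Compare positions:
  Node 0: index 0 -> 0 (same)
  Node 1: index 1 -> 1 (same)
  Node 2: index 2 -> 4 (moved)
  Node 3: index 4 -> 5 (moved)
  Node 4: index 3 -> 2 (moved)
  Node 5: index 5 -> 3 (moved)
Nodes that changed position: 2 3 4 5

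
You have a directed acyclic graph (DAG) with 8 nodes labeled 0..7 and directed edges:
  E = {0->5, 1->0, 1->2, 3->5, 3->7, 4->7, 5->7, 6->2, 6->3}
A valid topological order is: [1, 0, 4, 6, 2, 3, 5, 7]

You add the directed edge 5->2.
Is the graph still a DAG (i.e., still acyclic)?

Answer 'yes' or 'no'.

Given toposort: [1, 0, 4, 6, 2, 3, 5, 7]
Position of 5: index 6; position of 2: index 4
New edge 5->2: backward (u after v in old order)
Backward edge: old toposort is now invalid. Check if this creates a cycle.
Does 2 already reach 5? Reachable from 2: [2]. NO -> still a DAG (reorder needed).
Still a DAG? yes

Answer: yes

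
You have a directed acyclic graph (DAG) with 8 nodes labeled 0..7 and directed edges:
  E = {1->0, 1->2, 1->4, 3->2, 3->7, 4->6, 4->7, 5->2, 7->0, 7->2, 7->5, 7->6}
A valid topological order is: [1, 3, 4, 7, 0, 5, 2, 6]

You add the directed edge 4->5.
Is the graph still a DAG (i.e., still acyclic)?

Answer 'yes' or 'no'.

Answer: yes

Derivation:
Given toposort: [1, 3, 4, 7, 0, 5, 2, 6]
Position of 4: index 2; position of 5: index 5
New edge 4->5: forward
Forward edge: respects the existing order. Still a DAG, same toposort still valid.
Still a DAG? yes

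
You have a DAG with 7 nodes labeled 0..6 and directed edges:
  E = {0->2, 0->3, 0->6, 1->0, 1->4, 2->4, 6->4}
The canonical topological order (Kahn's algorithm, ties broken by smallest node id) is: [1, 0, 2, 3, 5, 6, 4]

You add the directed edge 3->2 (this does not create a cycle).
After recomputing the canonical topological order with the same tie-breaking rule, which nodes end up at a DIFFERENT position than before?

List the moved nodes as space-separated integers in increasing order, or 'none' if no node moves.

Old toposort: [1, 0, 2, 3, 5, 6, 4]
Added edge 3->2
Recompute Kahn (smallest-id tiebreak):
  initial in-degrees: [1, 0, 2, 1, 3, 0, 1]
  ready (indeg=0): [1, 5]
  pop 1: indeg[0]->0; indeg[4]->2 | ready=[0, 5] | order so far=[1]
  pop 0: indeg[2]->1; indeg[3]->0; indeg[6]->0 | ready=[3, 5, 6] | order so far=[1, 0]
  pop 3: indeg[2]->0 | ready=[2, 5, 6] | order so far=[1, 0, 3]
  pop 2: indeg[4]->1 | ready=[5, 6] | order so far=[1, 0, 3, 2]
  pop 5: no out-edges | ready=[6] | order so far=[1, 0, 3, 2, 5]
  pop 6: indeg[4]->0 | ready=[4] | order so far=[1, 0, 3, 2, 5, 6]
  pop 4: no out-edges | ready=[] | order so far=[1, 0, 3, 2, 5, 6, 4]
New canonical toposort: [1, 0, 3, 2, 5, 6, 4]
Compare positions:
  Node 0: index 1 -> 1 (same)
  Node 1: index 0 -> 0 (same)
  Node 2: index 2 -> 3 (moved)
  Node 3: index 3 -> 2 (moved)
  Node 4: index 6 -> 6 (same)
  Node 5: index 4 -> 4 (same)
  Node 6: index 5 -> 5 (same)
Nodes that changed position: 2 3

Answer: 2 3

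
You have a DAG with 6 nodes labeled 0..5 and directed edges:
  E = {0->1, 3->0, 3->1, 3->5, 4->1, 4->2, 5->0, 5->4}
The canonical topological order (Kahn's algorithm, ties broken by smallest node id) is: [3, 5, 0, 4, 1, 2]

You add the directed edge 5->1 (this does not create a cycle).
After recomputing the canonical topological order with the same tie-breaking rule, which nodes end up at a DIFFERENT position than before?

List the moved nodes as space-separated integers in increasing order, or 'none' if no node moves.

Old toposort: [3, 5, 0, 4, 1, 2]
Added edge 5->1
Recompute Kahn (smallest-id tiebreak):
  initial in-degrees: [2, 4, 1, 0, 1, 1]
  ready (indeg=0): [3]
  pop 3: indeg[0]->1; indeg[1]->3; indeg[5]->0 | ready=[5] | order so far=[3]
  pop 5: indeg[0]->0; indeg[1]->2; indeg[4]->0 | ready=[0, 4] | order so far=[3, 5]
  pop 0: indeg[1]->1 | ready=[4] | order so far=[3, 5, 0]
  pop 4: indeg[1]->0; indeg[2]->0 | ready=[1, 2] | order so far=[3, 5, 0, 4]
  pop 1: no out-edges | ready=[2] | order so far=[3, 5, 0, 4, 1]
  pop 2: no out-edges | ready=[] | order so far=[3, 5, 0, 4, 1, 2]
New canonical toposort: [3, 5, 0, 4, 1, 2]
Compare positions:
  Node 0: index 2 -> 2 (same)
  Node 1: index 4 -> 4 (same)
  Node 2: index 5 -> 5 (same)
  Node 3: index 0 -> 0 (same)
  Node 4: index 3 -> 3 (same)
  Node 5: index 1 -> 1 (same)
Nodes that changed position: none

Answer: none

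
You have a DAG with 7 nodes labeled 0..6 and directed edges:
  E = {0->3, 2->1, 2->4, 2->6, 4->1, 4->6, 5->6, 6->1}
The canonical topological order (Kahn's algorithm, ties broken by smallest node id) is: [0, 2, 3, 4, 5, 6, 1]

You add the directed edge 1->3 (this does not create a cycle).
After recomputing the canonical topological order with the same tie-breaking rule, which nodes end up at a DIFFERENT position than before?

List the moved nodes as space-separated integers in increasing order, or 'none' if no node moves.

Answer: 1 3 4 5 6

Derivation:
Old toposort: [0, 2, 3, 4, 5, 6, 1]
Added edge 1->3
Recompute Kahn (smallest-id tiebreak):
  initial in-degrees: [0, 3, 0, 2, 1, 0, 3]
  ready (indeg=0): [0, 2, 5]
  pop 0: indeg[3]->1 | ready=[2, 5] | order so far=[0]
  pop 2: indeg[1]->2; indeg[4]->0; indeg[6]->2 | ready=[4, 5] | order so far=[0, 2]
  pop 4: indeg[1]->1; indeg[6]->1 | ready=[5] | order so far=[0, 2, 4]
  pop 5: indeg[6]->0 | ready=[6] | order so far=[0, 2, 4, 5]
  pop 6: indeg[1]->0 | ready=[1] | order so far=[0, 2, 4, 5, 6]
  pop 1: indeg[3]->0 | ready=[3] | order so far=[0, 2, 4, 5, 6, 1]
  pop 3: no out-edges | ready=[] | order so far=[0, 2, 4, 5, 6, 1, 3]
New canonical toposort: [0, 2, 4, 5, 6, 1, 3]
Compare positions:
  Node 0: index 0 -> 0 (same)
  Node 1: index 6 -> 5 (moved)
  Node 2: index 1 -> 1 (same)
  Node 3: index 2 -> 6 (moved)
  Node 4: index 3 -> 2 (moved)
  Node 5: index 4 -> 3 (moved)
  Node 6: index 5 -> 4 (moved)
Nodes that changed position: 1 3 4 5 6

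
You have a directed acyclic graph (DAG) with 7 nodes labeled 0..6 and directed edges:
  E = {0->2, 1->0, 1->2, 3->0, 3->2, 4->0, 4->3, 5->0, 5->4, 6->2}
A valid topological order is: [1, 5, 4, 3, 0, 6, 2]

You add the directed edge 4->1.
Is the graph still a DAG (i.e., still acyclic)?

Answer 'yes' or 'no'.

Given toposort: [1, 5, 4, 3, 0, 6, 2]
Position of 4: index 2; position of 1: index 0
New edge 4->1: backward (u after v in old order)
Backward edge: old toposort is now invalid. Check if this creates a cycle.
Does 1 already reach 4? Reachable from 1: [0, 1, 2]. NO -> still a DAG (reorder needed).
Still a DAG? yes

Answer: yes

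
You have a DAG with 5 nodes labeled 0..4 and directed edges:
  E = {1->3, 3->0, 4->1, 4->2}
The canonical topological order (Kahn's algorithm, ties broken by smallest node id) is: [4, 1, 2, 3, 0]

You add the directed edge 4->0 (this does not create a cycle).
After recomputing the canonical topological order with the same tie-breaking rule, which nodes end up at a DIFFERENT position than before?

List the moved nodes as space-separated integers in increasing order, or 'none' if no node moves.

Answer: none

Derivation:
Old toposort: [4, 1, 2, 3, 0]
Added edge 4->0
Recompute Kahn (smallest-id tiebreak):
  initial in-degrees: [2, 1, 1, 1, 0]
  ready (indeg=0): [4]
  pop 4: indeg[0]->1; indeg[1]->0; indeg[2]->0 | ready=[1, 2] | order so far=[4]
  pop 1: indeg[3]->0 | ready=[2, 3] | order so far=[4, 1]
  pop 2: no out-edges | ready=[3] | order so far=[4, 1, 2]
  pop 3: indeg[0]->0 | ready=[0] | order so far=[4, 1, 2, 3]
  pop 0: no out-edges | ready=[] | order so far=[4, 1, 2, 3, 0]
New canonical toposort: [4, 1, 2, 3, 0]
Compare positions:
  Node 0: index 4 -> 4 (same)
  Node 1: index 1 -> 1 (same)
  Node 2: index 2 -> 2 (same)
  Node 3: index 3 -> 3 (same)
  Node 4: index 0 -> 0 (same)
Nodes that changed position: none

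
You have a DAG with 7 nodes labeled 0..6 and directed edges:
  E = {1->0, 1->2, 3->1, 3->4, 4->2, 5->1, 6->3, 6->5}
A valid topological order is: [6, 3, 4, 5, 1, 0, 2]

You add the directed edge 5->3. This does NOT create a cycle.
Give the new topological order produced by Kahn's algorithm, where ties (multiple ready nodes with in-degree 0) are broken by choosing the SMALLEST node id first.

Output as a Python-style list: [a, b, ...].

Answer: [6, 5, 3, 1, 0, 4, 2]

Derivation:
Old toposort: [6, 3, 4, 5, 1, 0, 2]
Added edge: 5->3
Position of 5 (3) > position of 3 (1). Must reorder: 5 must now come before 3.
Run Kahn's algorithm (break ties by smallest node id):
  initial in-degrees: [1, 2, 2, 2, 1, 1, 0]
  ready (indeg=0): [6]
  pop 6: indeg[3]->1; indeg[5]->0 | ready=[5] | order so far=[6]
  pop 5: indeg[1]->1; indeg[3]->0 | ready=[3] | order so far=[6, 5]
  pop 3: indeg[1]->0; indeg[4]->0 | ready=[1, 4] | order so far=[6, 5, 3]
  pop 1: indeg[0]->0; indeg[2]->1 | ready=[0, 4] | order so far=[6, 5, 3, 1]
  pop 0: no out-edges | ready=[4] | order so far=[6, 5, 3, 1, 0]
  pop 4: indeg[2]->0 | ready=[2] | order so far=[6, 5, 3, 1, 0, 4]
  pop 2: no out-edges | ready=[] | order so far=[6, 5, 3, 1, 0, 4, 2]
  Result: [6, 5, 3, 1, 0, 4, 2]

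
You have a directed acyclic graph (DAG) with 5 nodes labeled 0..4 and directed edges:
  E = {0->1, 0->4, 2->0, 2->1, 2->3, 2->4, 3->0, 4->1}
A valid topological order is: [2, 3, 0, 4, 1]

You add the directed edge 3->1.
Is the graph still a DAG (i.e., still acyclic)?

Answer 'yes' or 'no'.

Answer: yes

Derivation:
Given toposort: [2, 3, 0, 4, 1]
Position of 3: index 1; position of 1: index 4
New edge 3->1: forward
Forward edge: respects the existing order. Still a DAG, same toposort still valid.
Still a DAG? yes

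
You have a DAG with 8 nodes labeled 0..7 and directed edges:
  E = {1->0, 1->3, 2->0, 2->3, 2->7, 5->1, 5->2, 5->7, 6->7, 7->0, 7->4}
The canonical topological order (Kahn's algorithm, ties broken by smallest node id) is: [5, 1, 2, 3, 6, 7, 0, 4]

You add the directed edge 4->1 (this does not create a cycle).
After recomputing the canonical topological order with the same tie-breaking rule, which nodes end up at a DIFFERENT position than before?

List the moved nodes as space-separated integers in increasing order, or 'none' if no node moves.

Old toposort: [5, 1, 2, 3, 6, 7, 0, 4]
Added edge 4->1
Recompute Kahn (smallest-id tiebreak):
  initial in-degrees: [3, 2, 1, 2, 1, 0, 0, 3]
  ready (indeg=0): [5, 6]
  pop 5: indeg[1]->1; indeg[2]->0; indeg[7]->2 | ready=[2, 6] | order so far=[5]
  pop 2: indeg[0]->2; indeg[3]->1; indeg[7]->1 | ready=[6] | order so far=[5, 2]
  pop 6: indeg[7]->0 | ready=[7] | order so far=[5, 2, 6]
  pop 7: indeg[0]->1; indeg[4]->0 | ready=[4] | order so far=[5, 2, 6, 7]
  pop 4: indeg[1]->0 | ready=[1] | order so far=[5, 2, 6, 7, 4]
  pop 1: indeg[0]->0; indeg[3]->0 | ready=[0, 3] | order so far=[5, 2, 6, 7, 4, 1]
  pop 0: no out-edges | ready=[3] | order so far=[5, 2, 6, 7, 4, 1, 0]
  pop 3: no out-edges | ready=[] | order so far=[5, 2, 6, 7, 4, 1, 0, 3]
New canonical toposort: [5, 2, 6, 7, 4, 1, 0, 3]
Compare positions:
  Node 0: index 6 -> 6 (same)
  Node 1: index 1 -> 5 (moved)
  Node 2: index 2 -> 1 (moved)
  Node 3: index 3 -> 7 (moved)
  Node 4: index 7 -> 4 (moved)
  Node 5: index 0 -> 0 (same)
  Node 6: index 4 -> 2 (moved)
  Node 7: index 5 -> 3 (moved)
Nodes that changed position: 1 2 3 4 6 7

Answer: 1 2 3 4 6 7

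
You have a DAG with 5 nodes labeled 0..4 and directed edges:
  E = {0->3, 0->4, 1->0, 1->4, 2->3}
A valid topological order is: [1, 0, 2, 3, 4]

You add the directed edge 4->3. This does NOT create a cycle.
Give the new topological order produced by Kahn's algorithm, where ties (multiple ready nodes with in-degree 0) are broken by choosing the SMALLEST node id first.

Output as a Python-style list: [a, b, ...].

Old toposort: [1, 0, 2, 3, 4]
Added edge: 4->3
Position of 4 (4) > position of 3 (3). Must reorder: 4 must now come before 3.
Run Kahn's algorithm (break ties by smallest node id):
  initial in-degrees: [1, 0, 0, 3, 2]
  ready (indeg=0): [1, 2]
  pop 1: indeg[0]->0; indeg[4]->1 | ready=[0, 2] | order so far=[1]
  pop 0: indeg[3]->2; indeg[4]->0 | ready=[2, 4] | order so far=[1, 0]
  pop 2: indeg[3]->1 | ready=[4] | order so far=[1, 0, 2]
  pop 4: indeg[3]->0 | ready=[3] | order so far=[1, 0, 2, 4]
  pop 3: no out-edges | ready=[] | order so far=[1, 0, 2, 4, 3]
  Result: [1, 0, 2, 4, 3]

Answer: [1, 0, 2, 4, 3]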